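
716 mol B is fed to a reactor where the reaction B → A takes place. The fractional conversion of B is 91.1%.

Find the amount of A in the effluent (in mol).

B reacted = 0.911 × 716 = 652.3 mol; ν_B = −1, so ξ = 652.3/1 = 652.3 mol.
Outlet amounts (n = n₀ + ν ξ):
  B: 716 − 1(652.3) = 63.72
  A: 0 + 1(652.3) = 652.3

652 mol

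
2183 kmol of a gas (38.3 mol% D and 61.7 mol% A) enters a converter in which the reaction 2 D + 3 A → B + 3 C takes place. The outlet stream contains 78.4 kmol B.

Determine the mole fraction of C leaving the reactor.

0.112

For B: n = n₀ + 1ξ → 78.4 = 0 + 1ξ, giving ξ = 78.4 kmol.
Outlet amounts (n = n₀ + ν ξ):
  D: 836.1 − 2(78.4) = 679.3
  A: 1347 − 3(78.4) = 1112
  B: 0 + 1(78.4) = 78.4
  C: 0 + 3(78.4) = 235.2
Total out = 2105 kmol; y_C = 235.2 / 2105 = 0.1118.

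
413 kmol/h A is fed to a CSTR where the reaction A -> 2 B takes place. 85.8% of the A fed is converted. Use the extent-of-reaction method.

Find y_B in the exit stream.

0.924

A reacted = 0.858 × 413 = 354.4 kmol/h; ν_A = −1, so ξ = 354.4/1 = 354.4 kmol/h.
Outlet amounts (n = n₀ + ν ξ):
  A: 413 − 1(354.4) = 58.65
  B: 0 + 2(354.4) = 708.7
Total out = 767.4 kmol/h; y_B = 708.7 / 767.4 = 0.9236.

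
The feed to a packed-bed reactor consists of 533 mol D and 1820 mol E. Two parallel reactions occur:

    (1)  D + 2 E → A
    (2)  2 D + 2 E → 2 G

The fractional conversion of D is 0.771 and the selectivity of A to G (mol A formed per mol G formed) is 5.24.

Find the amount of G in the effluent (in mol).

65.9 mol

Conversion of D: D consumed = 0.771 × 533 = 410.9 mol = 1ξ₁ + 2ξ₂.
Selectivity: 1ξ₁ / (2ξ₂) = 5.24 → ξ₁ = 10.48 ξ₂.
Substitute: (1·10.48 + 2) ξ₂ = 410.9 → ξ₂ = 32.93 mol, ξ₁ = 345.1 mol.
Outlet amounts (n = n₀ + Σ ν·ξ):
  D: 533 − 1(345.1) − 2(32.93) = 122.1
  E: 1820 − 2(345.1) − 2(32.93) = 1064
  A: 0 + 1(345.1) = 345.1
  G: 0 + 2(32.93) = 65.86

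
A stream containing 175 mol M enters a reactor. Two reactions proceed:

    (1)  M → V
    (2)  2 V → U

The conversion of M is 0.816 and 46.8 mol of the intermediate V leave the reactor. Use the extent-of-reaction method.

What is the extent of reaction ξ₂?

Conversion of M: M consumed = 1ξ₁ = 0.816 × 175 → ξ₁ = 142.8 mol.
V balance: n_V = 0 + 1ξ₁ − 2ξ₂ = 46.8 → ξ₂ = (1·142.8 − 46.8)/2 = 48 mol.
Outlet amounts (n = n₀ + Σ ν·ξ):
  M: 175 − 1(142.8) = 32.2
  V: 0 + 1(142.8) − 2(48) = 46.8
  U: 0 + 1(48) = 48

ξ₂ = 48 mol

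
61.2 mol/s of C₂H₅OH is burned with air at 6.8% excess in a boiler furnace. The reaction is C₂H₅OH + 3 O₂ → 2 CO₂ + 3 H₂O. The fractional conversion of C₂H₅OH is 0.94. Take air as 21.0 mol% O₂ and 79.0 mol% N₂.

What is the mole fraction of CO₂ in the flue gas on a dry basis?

Stoichiometric O₂ = 3 × 61.2 = 183.6 mol/s; O₂ fed = 183.6 × 1.068 = 196.1 mol/s.
N₂ fed = 196.1 × 79/21 = 737.7 mol/s.
Fuel reacted = 0.94 × 61.2 → ξ = 57.53 mol/s.
Outlet (n = n₀ + ν ξ):
  C₂H₅OH: 61.2 − 1(57.53) = 3.672
  O₂: 196.1 − 3(57.53) = 23.5
  N₂: 737.7 (inert)
  CO₂: 0 + 2(57.53) = 115.1
  H₂O: 0 + 3(57.53) = 172.6
Dry total = 879.9 mol/s; y_CO₂ (dry) = 115.1 / 879.9 = 0.1308.

0.131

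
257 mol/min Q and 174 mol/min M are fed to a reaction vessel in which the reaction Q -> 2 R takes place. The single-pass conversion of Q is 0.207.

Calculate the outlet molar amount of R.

106 mol/min

Q reacted = 0.207 × 257 = 53.2 mol/min; ν_Q = −1, so ξ = 53.2/1 = 53.2 mol/min.
Outlet amounts (n = n₀ + ν ξ):
  Q: 257 − 1(53.2) = 203.8
  R: 0 + 2(53.2) = 106.4
  M: 174 (inert)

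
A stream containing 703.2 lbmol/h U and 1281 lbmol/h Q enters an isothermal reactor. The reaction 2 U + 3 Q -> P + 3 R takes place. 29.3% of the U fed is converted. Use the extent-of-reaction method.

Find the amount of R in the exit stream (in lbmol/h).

309 lbmol/h

U reacted = 0.293 × 703.2 = 206 lbmol/h; ν_U = −2, so ξ = 206/2 = 103 lbmol/h.
Outlet amounts (n = n₀ + ν ξ):
  U: 703.2 − 2(103) = 497.2
  Q: 1281 − 3(103) = 971.9
  P: 0 + 1(103) = 103
  R: 0 + 3(103) = 309.1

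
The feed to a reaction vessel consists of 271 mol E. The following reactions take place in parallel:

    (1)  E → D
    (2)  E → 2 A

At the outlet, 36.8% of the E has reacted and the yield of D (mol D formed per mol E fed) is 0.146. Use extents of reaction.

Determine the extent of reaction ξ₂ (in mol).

Yield of D: 1ξ₁ / 271 = 0.146 → ξ₁ = 39.57 mol.
Conversion of E: 1ξ₁ + 1ξ₂ = 0.368 × 271 = 99.73 → ξ₂ = 60.16 mol.
Outlet amounts (n = n₀ + Σ ν·ξ):
  E: 271 − 1(39.57) − 1(60.16) = 171.3
  D: 0 + 1(39.57) = 39.57
  A: 0 + 2(60.16) = 120.3

ξ₂ = 60.2 mol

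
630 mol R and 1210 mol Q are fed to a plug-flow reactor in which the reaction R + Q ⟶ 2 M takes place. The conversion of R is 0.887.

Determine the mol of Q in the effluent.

R reacted = 0.887 × 630 = 558.8 mol; ν_R = −1, so ξ = 558.8/1 = 558.8 mol.
Outlet amounts (n = n₀ + ν ξ):
  R: 630 − 1(558.8) = 71.19
  Q: 1210 − 1(558.8) = 651.2
  M: 0 + 2(558.8) = 1118

651 mol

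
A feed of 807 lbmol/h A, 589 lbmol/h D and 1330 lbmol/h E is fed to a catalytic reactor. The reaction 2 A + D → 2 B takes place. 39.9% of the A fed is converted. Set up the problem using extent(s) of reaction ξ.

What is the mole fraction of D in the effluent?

0.167

A reacted = 0.399 × 807 = 322 lbmol/h; ν_A = −2, so ξ = 322/2 = 161 lbmol/h.
Outlet amounts (n = n₀ + ν ξ):
  A: 807 − 2(161) = 485
  D: 589 − 1(161) = 428
  B: 0 + 2(161) = 322
  E: 1330 (inert)
Total out = 2565 lbmol/h; y_D = 428 / 2565 = 0.1669.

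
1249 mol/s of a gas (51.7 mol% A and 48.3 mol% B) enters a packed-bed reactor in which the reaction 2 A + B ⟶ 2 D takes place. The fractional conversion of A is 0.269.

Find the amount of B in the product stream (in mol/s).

516 mol/s

A reacted = 0.269 × 645.7 = 173.7 mol/s; ν_A = −2, so ξ = 173.7/2 = 86.85 mol/s.
Outlet amounts (n = n₀ + ν ξ):
  A: 645.7 − 2(86.85) = 472
  B: 603.3 − 1(86.85) = 516.4
  D: 0 + 2(86.85) = 173.7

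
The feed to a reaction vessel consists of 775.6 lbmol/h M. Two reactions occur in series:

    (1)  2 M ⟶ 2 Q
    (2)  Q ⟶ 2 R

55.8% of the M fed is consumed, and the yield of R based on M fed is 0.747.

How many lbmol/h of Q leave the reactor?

Conversion of M: M consumed = 2ξ₁ = 0.558 × 775.6 → ξ₁ = 216.4 lbmol/h.
Yield of R: 2ξ₂ / 775.6 = 0.747 → ξ₂ = 289.7 lbmol/h.
Outlet amounts (n = n₀ + Σ ν·ξ):
  M: 775.6 − 2(216.4) = 342.8
  Q: 0 + 2(216.4) − 1(289.7) = 143.1
  R: 0 + 2(289.7) = 579.4

143 lbmol/h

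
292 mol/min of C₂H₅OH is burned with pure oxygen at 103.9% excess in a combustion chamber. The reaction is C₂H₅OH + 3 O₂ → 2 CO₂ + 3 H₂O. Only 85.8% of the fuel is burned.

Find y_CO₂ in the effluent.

Stoichiometric O₂ = 3 × 292 = 876 mol/min; O₂ fed = 876 × 2.039 = 1786 mol/min.
Fuel reacted = 0.858 × 292 → ξ = 250.5 mol/min.
Outlet (n = n₀ + ν ξ):
  C₂H₅OH: 292 − 1(250.5) = 41.46
  O₂: 1786 − 3(250.5) = 1035
  CO₂: 0 + 2(250.5) = 501.1
  H₂O: 0 + 3(250.5) = 751.6
Total out = 2329 mol/min; y_CO₂ = 501.1 / 2329 = 0.2152.

0.215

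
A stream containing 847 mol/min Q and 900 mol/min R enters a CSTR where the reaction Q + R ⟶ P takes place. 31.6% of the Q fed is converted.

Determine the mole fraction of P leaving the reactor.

Q reacted = 0.316 × 847 = 267.7 mol/min; ν_Q = −1, so ξ = 267.7/1 = 267.7 mol/min.
Outlet amounts (n = n₀ + ν ξ):
  Q: 847 − 1(267.7) = 579.3
  R: 900 − 1(267.7) = 632.3
  P: 0 + 1(267.7) = 267.7
Total out = 1479 mol/min; y_P = 267.7 / 1479 = 0.1809.

0.181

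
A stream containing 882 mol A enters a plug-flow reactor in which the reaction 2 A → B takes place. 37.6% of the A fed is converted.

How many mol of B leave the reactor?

166 mol

A reacted = 0.376 × 882 = 331.6 mol; ν_A = −2, so ξ = 331.6/2 = 165.8 mol.
Outlet amounts (n = n₀ + ν ξ):
  A: 882 − 2(165.8) = 550.4
  B: 0 + 1(165.8) = 165.8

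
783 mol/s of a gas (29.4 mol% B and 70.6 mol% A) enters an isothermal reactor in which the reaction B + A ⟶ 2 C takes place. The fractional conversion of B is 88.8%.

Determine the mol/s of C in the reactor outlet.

B reacted = 0.888 × 230.2 = 204.4 mol/s; ν_B = −1, so ξ = 204.4/1 = 204.4 mol/s.
Outlet amounts (n = n₀ + ν ξ):
  B: 230.2 − 1(204.4) = 25.78
  A: 552.8 − 1(204.4) = 348.4
  C: 0 + 2(204.4) = 408.8

409 mol/s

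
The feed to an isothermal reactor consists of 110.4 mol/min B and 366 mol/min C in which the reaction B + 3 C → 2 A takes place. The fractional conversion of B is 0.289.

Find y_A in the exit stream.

B reacted = 0.289 × 110.4 = 31.91 mol/min; ν_B = −1, so ξ = 31.91/1 = 31.91 mol/min.
Outlet amounts (n = n₀ + ν ξ):
  B: 110.4 − 1(31.91) = 78.49
  C: 366 − 3(31.91) = 270.3
  A: 0 + 2(31.91) = 63.81
Total out = 412.6 mol/min; y_A = 63.81 / 412.6 = 0.1547.

0.155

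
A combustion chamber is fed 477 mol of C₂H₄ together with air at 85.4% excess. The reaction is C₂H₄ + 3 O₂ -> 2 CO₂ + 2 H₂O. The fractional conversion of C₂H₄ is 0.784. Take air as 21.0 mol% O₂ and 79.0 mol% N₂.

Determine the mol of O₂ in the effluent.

Stoichiometric O₂ = 3 × 477 = 1431 mol; O₂ fed = 1431 × 1.854 = 2653 mol.
N₂ fed = 2653 × 79/21 = 9981 mol.
Fuel reacted = 0.784 × 477 → ξ = 374 mol.
Outlet (n = n₀ + ν ξ):
  C₂H₄: 477 − 1(374) = 103
  O₂: 2653 − 3(374) = 1531
  N₂: 9981 (inert)
  CO₂: 0 + 2(374) = 747.9
  H₂O: 0 + 2(374) = 747.9

1530 mol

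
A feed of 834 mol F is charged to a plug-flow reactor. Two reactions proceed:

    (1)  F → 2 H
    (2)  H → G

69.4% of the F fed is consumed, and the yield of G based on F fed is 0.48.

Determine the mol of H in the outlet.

757 mol

Conversion of F: F consumed = 1ξ₁ = 0.694 × 834 → ξ₁ = 578.8 mol.
Yield of G: 1ξ₂ / 834 = 0.48 → ξ₂ = 400.3 mol.
Outlet amounts (n = n₀ + Σ ν·ξ):
  F: 834 − 1(578.8) = 255.2
  H: 0 + 2(578.8) − 1(400.3) = 757.3
  G: 0 + 1(400.3) = 400.3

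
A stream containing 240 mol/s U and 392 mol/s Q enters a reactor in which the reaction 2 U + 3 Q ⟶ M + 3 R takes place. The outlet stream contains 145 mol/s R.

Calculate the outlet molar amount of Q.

For R: n = n₀ + 3ξ → 145 = 0 + 3ξ, giving ξ = 48.33 mol/s.
Outlet amounts (n = n₀ + ν ξ):
  U: 240 − 2(48.33) = 143.3
  Q: 392 − 3(48.33) = 247
  M: 0 + 1(48.33) = 48.33
  R: 0 + 3(48.33) = 145

247 mol/s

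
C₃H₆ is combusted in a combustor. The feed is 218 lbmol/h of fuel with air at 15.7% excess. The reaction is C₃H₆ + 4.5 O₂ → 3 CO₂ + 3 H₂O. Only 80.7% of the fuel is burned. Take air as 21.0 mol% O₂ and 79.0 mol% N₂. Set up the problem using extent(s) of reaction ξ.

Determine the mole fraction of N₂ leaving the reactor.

0.748

Stoichiometric O₂ = 4.5 × 218 = 981 lbmol/h; O₂ fed = 981 × 1.157 = 1135 lbmol/h.
N₂ fed = 1135 × 79/21 = 4270 lbmol/h.
Fuel reacted = 0.807 × 218 → ξ = 175.9 lbmol/h.
Outlet (n = n₀ + ν ξ):
  C₃H₆: 218 − 1(175.9) = 42.07
  O₂: 1135 − 4.5(175.9) = 343.4
  N₂: 4270 (inert)
  CO₂: 0 + 3(175.9) = 527.8
  H₂O: 0 + 3(175.9) = 527.8
Total out = 5711 lbmol/h; y_N₂ = 4270 / 5711 = 0.7477.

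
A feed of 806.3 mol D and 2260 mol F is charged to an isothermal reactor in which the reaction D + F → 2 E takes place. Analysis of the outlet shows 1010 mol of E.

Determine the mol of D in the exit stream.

301 mol

For E: n = n₀ + 2ξ → 1010 = 0 + 2ξ, giving ξ = 505 mol.
Outlet amounts (n = n₀ + ν ξ):
  D: 806.3 − 1(505) = 301.3
  F: 2260 − 1(505) = 1755
  E: 0 + 2(505) = 1010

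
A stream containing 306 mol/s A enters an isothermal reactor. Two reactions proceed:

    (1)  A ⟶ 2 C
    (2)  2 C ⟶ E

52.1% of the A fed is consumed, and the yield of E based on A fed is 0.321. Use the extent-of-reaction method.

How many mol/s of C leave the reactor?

Conversion of A: A consumed = 1ξ₁ = 0.521 × 306 → ξ₁ = 159.4 mol/s.
Yield of E: 1ξ₂ / 306 = 0.321 → ξ₂ = 98.23 mol/s.
Outlet amounts (n = n₀ + Σ ν·ξ):
  A: 306 − 1(159.4) = 146.6
  C: 0 + 2(159.4) − 2(98.23) = 122.4
  E: 0 + 1(98.23) = 98.23

122 mol/s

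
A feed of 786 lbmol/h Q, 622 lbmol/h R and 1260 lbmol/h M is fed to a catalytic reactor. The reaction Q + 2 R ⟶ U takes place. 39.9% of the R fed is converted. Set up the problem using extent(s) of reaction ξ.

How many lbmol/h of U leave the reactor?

R reacted = 0.399 × 622 = 248.2 lbmol/h; ν_R = −2, so ξ = 248.2/2 = 124.1 lbmol/h.
Outlet amounts (n = n₀ + ν ξ):
  Q: 786 − 1(124.1) = 661.9
  R: 622 − 2(124.1) = 373.8
  U: 0 + 1(124.1) = 124.1
  M: 1260 (inert)

124 lbmol/h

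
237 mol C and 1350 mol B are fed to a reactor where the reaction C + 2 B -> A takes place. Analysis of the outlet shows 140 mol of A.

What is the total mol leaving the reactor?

1310 mol

For A: n = n₀ + 1ξ → 140 = 0 + 1ξ, giving ξ = 140 mol.
Outlet amounts (n = n₀ + ν ξ):
  C: 237 − 1(140) = 97
  B: 1350 − 2(140) = 1070
  A: 0 + 1(140) = 140
Total out = 97 + 1070 + 140 = 1307 mol.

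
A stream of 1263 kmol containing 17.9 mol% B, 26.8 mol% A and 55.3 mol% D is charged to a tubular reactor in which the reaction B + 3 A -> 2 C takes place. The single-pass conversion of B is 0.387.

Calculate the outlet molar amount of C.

175 kmol

B reacted = 0.387 × 226.1 = 87.49 kmol; ν_B = −1, so ξ = 87.49/1 = 87.49 kmol.
Outlet amounts (n = n₀ + ν ξ):
  B: 226.1 − 1(87.49) = 138.6
  A: 338.5 − 3(87.49) = 76.01
  C: 0 + 2(87.49) = 175
  D: 698.4 (inert)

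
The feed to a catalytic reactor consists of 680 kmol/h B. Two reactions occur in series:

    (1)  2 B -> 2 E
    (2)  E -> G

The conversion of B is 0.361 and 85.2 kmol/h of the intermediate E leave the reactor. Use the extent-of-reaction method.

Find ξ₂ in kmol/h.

Conversion of B: B consumed = 2ξ₁ = 0.361 × 680 → ξ₁ = 122.7 kmol/h.
E balance: n_E = 0 + 2ξ₁ − 1ξ₂ = 85.2 → ξ₂ = (2·122.7 − 85.2)/1 = 160.3 kmol/h.
Outlet amounts (n = n₀ + Σ ν·ξ):
  B: 680 − 2(122.7) = 434.5
  E: 0 + 2(122.7) − 1(160.3) = 85.2
  G: 0 + 1(160.3) = 160.3

ξ₂ = 160 kmol/h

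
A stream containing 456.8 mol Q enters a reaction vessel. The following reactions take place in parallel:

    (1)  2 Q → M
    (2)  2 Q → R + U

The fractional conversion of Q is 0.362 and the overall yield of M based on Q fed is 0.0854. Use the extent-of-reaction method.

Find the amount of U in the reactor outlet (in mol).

Yield of M: 1ξ₁ / 456.8 = 0.0854 → ξ₁ = 39.01 mol.
Conversion of Q: 2ξ₁ + 2ξ₂ = 0.362 × 456.8 = 165.4 → ξ₂ = 43.67 mol.
Outlet amounts (n = n₀ + Σ ν·ξ):
  Q: 456.8 − 2(39.01) − 2(43.67) = 291.4
  M: 0 + 1(39.01) = 39.01
  R: 0 + 1(43.67) = 43.67
  U: 0 + 1(43.67) = 43.67

43.7 mol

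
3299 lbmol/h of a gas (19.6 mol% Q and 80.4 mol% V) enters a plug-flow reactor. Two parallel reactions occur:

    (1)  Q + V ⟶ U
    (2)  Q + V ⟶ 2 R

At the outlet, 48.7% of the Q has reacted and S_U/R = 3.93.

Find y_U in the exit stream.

Conversion of Q: Q consumed = 0.487 × 646.6 = 314.9 lbmol/h = 1ξ₁ + 1ξ₂.
Selectivity: 1ξ₁ / (2ξ₂) = 3.93 → ξ₁ = 7.86 ξ₂.
Substitute: (1·7.86 + 1) ξ₂ = 314.9 → ξ₂ = 35.54 lbmol/h, ξ₁ = 279.4 lbmol/h.
Outlet amounts (n = n₀ + Σ ν·ξ):
  Q: 646.6 − 1(279.4) − 1(35.54) = 331.7
  V: 2652 − 1(279.4) − 1(35.54) = 2337
  U: 0 + 1(279.4) = 279.4
  R: 0 + 2(35.54) = 71.08
Total out = 3020 lbmol/h; y_U = 279.4 / 3020 = 0.09251.

0.0925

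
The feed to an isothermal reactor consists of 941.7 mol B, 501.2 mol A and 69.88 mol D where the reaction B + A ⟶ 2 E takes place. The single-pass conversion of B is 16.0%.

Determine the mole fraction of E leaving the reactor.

B reacted = 0.16 × 941.7 = 150.7 mol; ν_B = −1, so ξ = 150.7/1 = 150.7 mol.
Outlet amounts (n = n₀ + ν ξ):
  B: 941.7 − 1(150.7) = 791
  A: 501.2 − 1(150.7) = 350.5
  E: 0 + 2(150.7) = 301.3
  D: 69.88 (inert)
Total out = 1513 mol; y_E = 301.3 / 1513 = 0.1992.

0.199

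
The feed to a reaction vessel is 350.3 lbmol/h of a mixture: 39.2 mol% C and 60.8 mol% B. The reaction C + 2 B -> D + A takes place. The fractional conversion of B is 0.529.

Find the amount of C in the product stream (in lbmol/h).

B reacted = 0.529 × 213 = 112.7 lbmol/h; ν_B = −2, so ξ = 112.7/2 = 56.33 lbmol/h.
Outlet amounts (n = n₀ + ν ξ):
  C: 137.3 − 1(56.33) = 80.98
  B: 213 − 2(56.33) = 100.3
  D: 0 + 1(56.33) = 56.33
  A: 0 + 1(56.33) = 56.33

81 lbmol/h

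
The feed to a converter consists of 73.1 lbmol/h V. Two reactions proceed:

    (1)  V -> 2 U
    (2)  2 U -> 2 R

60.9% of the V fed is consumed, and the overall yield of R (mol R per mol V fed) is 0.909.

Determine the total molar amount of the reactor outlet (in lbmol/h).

118 lbmol/h

Conversion of V: V consumed = 1ξ₁ = 0.609 × 73.1 → ξ₁ = 44.52 lbmol/h.
Yield of R: 2ξ₂ / 73.1 = 0.909 → ξ₂ = 33.22 lbmol/h.
Outlet amounts (n = n₀ + Σ ν·ξ):
  V: 73.1 − 1(44.52) = 28.58
  U: 0 + 2(44.52) − 2(33.22) = 22.59
  R: 0 + 2(33.22) = 66.45
Total out = 28.58 + 22.59 + 66.45 = 117.6 lbmol/h.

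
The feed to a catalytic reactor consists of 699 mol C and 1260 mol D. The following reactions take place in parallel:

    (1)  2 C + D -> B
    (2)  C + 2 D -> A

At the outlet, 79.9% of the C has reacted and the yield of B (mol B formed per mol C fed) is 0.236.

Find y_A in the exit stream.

Yield of B: 1ξ₁ / 699 = 0.236 → ξ₁ = 165 mol.
Conversion of C: 2ξ₁ + 1ξ₂ = 0.799 × 699 = 558.5 → ξ₂ = 228.6 mol.
Outlet amounts (n = n₀ + Σ ν·ξ):
  C: 699 − 2(165) − 1(228.6) = 140.5
  D: 1260 − 1(165) − 2(228.6) = 637.9
  B: 0 + 1(165) = 165
  A: 0 + 1(228.6) = 228.6
Total out = 1172 mol; y_A = 228.6 / 1172 = 0.195.

0.195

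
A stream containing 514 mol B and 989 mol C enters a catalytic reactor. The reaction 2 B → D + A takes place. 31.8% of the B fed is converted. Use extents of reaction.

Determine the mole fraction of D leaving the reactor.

B reacted = 0.318 × 514 = 163.5 mol; ν_B = −2, so ξ = 163.5/2 = 81.73 mol.
Outlet amounts (n = n₀ + ν ξ):
  B: 514 − 2(81.73) = 350.5
  D: 0 + 1(81.73) = 81.73
  A: 0 + 1(81.73) = 81.73
  C: 989 (inert)
Total out = 1503 mol; y_D = 81.73 / 1503 = 0.05438.

0.0544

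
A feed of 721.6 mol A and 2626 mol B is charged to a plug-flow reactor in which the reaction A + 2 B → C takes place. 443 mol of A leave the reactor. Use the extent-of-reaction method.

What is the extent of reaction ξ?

For A: n = n₀ − 1ξ → 443 = 721.6 − 1ξ, giving ξ = 278.6 mol.
Outlet amounts (n = n₀ + ν ξ):
  A: 721.6 − 1(278.6) = 443
  B: 2626 − 2(278.6) = 2069
  C: 0 + 1(278.6) = 278.6

ξ = 279 mol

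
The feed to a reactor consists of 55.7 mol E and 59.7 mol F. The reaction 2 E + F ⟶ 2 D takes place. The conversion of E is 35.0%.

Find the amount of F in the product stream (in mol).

50 mol

E reacted = 0.35 × 55.7 = 19.5 mol; ν_E = −2, so ξ = 19.5/2 = 9.748 mol.
Outlet amounts (n = n₀ + ν ξ):
  E: 55.7 − 2(9.748) = 36.2
  F: 59.7 − 1(9.748) = 49.95
  D: 0 + 2(9.748) = 19.5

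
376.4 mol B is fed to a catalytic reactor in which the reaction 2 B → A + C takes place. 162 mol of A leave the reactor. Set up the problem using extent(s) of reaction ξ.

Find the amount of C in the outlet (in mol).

162 mol

For A: n = n₀ + 1ξ → 162 = 0 + 1ξ, giving ξ = 162 mol.
Outlet amounts (n = n₀ + ν ξ):
  B: 376.4 − 2(162) = 52.4
  A: 0 + 1(162) = 162
  C: 0 + 1(162) = 162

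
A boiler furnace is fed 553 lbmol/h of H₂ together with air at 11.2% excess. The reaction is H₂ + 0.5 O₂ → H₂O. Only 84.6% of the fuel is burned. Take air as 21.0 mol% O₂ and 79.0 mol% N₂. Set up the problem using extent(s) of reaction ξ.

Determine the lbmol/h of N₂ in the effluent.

1160 lbmol/h

Stoichiometric O₂ = 0.5 × 553 = 276.5 lbmol/h; O₂ fed = 276.5 × 1.112 = 307.5 lbmol/h.
N₂ fed = 307.5 × 79/21 = 1157 lbmol/h.
Fuel reacted = 0.846 × 553 → ξ = 467.8 lbmol/h.
Outlet (n = n₀ + ν ξ):
  H₂: 553 − 1(467.8) = 85.16
  O₂: 307.5 − 0.5(467.8) = 73.55
  N₂: 1157 (inert)
  H₂O: 0 + 1(467.8) = 467.8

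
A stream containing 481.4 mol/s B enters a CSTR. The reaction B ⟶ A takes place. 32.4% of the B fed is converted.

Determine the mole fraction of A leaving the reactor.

B reacted = 0.324 × 481.4 = 156 mol/s; ν_B = −1, so ξ = 156/1 = 156 mol/s.
Outlet amounts (n = n₀ + ν ξ):
  B: 481.4 − 1(156) = 325.4
  A: 0 + 1(156) = 156
Total out = 481.4 mol/s; y_A = 156 / 481.4 = 0.324.

0.324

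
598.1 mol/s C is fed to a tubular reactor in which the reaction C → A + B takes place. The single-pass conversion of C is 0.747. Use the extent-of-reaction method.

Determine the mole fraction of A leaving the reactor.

C reacted = 0.747 × 598.1 = 446.8 mol/s; ν_C = −1, so ξ = 446.8/1 = 446.8 mol/s.
Outlet amounts (n = n₀ + ν ξ):
  C: 598.1 − 1(446.8) = 151.3
  A: 0 + 1(446.8) = 446.8
  B: 0 + 1(446.8) = 446.8
Total out = 1045 mol/s; y_A = 446.8 / 1045 = 0.4276.

0.428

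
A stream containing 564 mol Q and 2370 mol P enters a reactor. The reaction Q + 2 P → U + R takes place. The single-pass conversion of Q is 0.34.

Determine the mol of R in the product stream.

192 mol

Q reacted = 0.34 × 564 = 191.8 mol; ν_Q = −1, so ξ = 191.8/1 = 191.8 mol.
Outlet amounts (n = n₀ + ν ξ):
  Q: 564 − 1(191.8) = 372.2
  P: 2370 − 2(191.8) = 1986
  U: 0 + 1(191.8) = 191.8
  R: 0 + 1(191.8) = 191.8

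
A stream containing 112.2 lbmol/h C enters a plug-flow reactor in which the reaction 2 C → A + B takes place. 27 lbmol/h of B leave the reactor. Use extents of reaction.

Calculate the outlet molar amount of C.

For B: n = n₀ + 1ξ → 27 = 0 + 1ξ, giving ξ = 27 lbmol/h.
Outlet amounts (n = n₀ + ν ξ):
  C: 112.2 − 2(27) = 58.2
  A: 0 + 1(27) = 27
  B: 0 + 1(27) = 27

58.2 lbmol/h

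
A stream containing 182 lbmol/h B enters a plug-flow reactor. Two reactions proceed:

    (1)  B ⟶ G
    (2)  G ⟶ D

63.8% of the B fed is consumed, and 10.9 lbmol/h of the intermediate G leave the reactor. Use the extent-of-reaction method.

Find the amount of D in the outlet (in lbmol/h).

Conversion of B: B consumed = 1ξ₁ = 0.638 × 182 → ξ₁ = 116.1 lbmol/h.
G balance: n_G = 0 + 1ξ₁ − 1ξ₂ = 10.9 → ξ₂ = (1·116.1 − 10.9)/1 = 105.2 lbmol/h.
Outlet amounts (n = n₀ + Σ ν·ξ):
  B: 182 − 1(116.1) = 65.88
  G: 0 + 1(116.1) − 1(105.2) = 10.9
  D: 0 + 1(105.2) = 105.2

105 lbmol/h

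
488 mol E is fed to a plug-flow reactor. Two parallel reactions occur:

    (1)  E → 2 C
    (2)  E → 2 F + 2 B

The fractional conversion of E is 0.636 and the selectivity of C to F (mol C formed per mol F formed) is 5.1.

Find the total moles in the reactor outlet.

900 mol

Conversion of E: E consumed = 0.636 × 488 = 310.4 mol = 1ξ₁ + 1ξ₂.
Selectivity: 2ξ₁ / (2ξ₂) = 5.1 → ξ₁ = 5.1 ξ₂.
Substitute: (1·5.1 + 1) ξ₂ = 310.4 → ξ₂ = 50.88 mol, ξ₁ = 259.5 mol.
Outlet amounts (n = n₀ + Σ ν·ξ):
  E: 488 − 1(259.5) − 1(50.88) = 177.6
  C: 0 + 2(259.5) = 519
  F: 0 + 2(50.88) = 101.8
  B: 0 + 2(50.88) = 101.8
Total out = 177.6 + 519 + 101.8 + 101.8 = 900.1 mol.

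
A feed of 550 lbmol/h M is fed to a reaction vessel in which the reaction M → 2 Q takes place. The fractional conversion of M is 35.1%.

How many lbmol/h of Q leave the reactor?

386 lbmol/h

M reacted = 0.351 × 550 = 193 lbmol/h; ν_M = −1, so ξ = 193/1 = 193 lbmol/h.
Outlet amounts (n = n₀ + ν ξ):
  M: 550 − 1(193) = 357
  Q: 0 + 2(193) = 386.1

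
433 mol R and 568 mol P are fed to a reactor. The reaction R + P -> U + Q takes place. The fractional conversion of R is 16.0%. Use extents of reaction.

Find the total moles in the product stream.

1000 mol

R reacted = 0.16 × 433 = 69.28 mol; ν_R = −1, so ξ = 69.28/1 = 69.28 mol.
Outlet amounts (n = n₀ + ν ξ):
  R: 433 − 1(69.28) = 363.7
  P: 568 − 1(69.28) = 498.7
  U: 0 + 1(69.28) = 69.28
  Q: 0 + 1(69.28) = 69.28
Total out = 363.7 + 498.7 + 69.28 + 69.28 = 1001 mol.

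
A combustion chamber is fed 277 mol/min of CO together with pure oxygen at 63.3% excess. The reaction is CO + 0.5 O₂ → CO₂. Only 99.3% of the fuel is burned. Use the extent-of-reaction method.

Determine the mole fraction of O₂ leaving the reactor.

Stoichiometric O₂ = 0.5 × 277 = 138.5 mol/min; O₂ fed = 138.5 × 1.633 = 226.2 mol/min.
Fuel reacted = 0.993 × 277 → ξ = 275.1 mol/min.
Outlet (n = n₀ + ν ξ):
  CO: 277 − 1(275.1) = 1.939
  O₂: 226.2 − 0.5(275.1) = 88.64
  CO₂: 0 + 1(275.1) = 275.1
Total out = 365.6 mol/min; y_O₂ = 88.64 / 365.6 = 0.2424.

0.242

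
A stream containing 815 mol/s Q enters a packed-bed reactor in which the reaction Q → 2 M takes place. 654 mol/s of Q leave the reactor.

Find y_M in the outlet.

For Q: n = n₀ − 1ξ → 654 = 815 − 1ξ, giving ξ = 161 mol/s.
Outlet amounts (n = n₀ + ν ξ):
  Q: 815 − 1(161) = 654
  M: 0 + 2(161) = 322
Total out = 976 mol/s; y_M = 322 / 976 = 0.3299.

0.33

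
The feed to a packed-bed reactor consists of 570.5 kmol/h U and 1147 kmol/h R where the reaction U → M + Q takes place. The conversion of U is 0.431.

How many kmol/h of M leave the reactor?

246 kmol/h

U reacted = 0.431 × 570.5 = 245.9 kmol/h; ν_U = −1, so ξ = 245.9/1 = 245.9 kmol/h.
Outlet amounts (n = n₀ + ν ξ):
  U: 570.5 − 1(245.9) = 324.6
  M: 0 + 1(245.9) = 245.9
  Q: 0 + 1(245.9) = 245.9
  R: 1147 (inert)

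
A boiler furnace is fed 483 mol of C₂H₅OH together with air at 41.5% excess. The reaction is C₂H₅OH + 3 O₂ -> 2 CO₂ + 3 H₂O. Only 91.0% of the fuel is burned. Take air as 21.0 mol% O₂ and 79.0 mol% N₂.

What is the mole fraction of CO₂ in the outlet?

0.0823

Stoichiometric O₂ = 3 × 483 = 1449 mol; O₂ fed = 1449 × 1.415 = 2050 mol.
N₂ fed = 2050 × 79/21 = 7713 mol.
Fuel reacted = 0.91 × 483 → ξ = 439.5 mol.
Outlet (n = n₀ + ν ξ):
  C₂H₅OH: 483 − 1(439.5) = 43.47
  O₂: 2050 − 3(439.5) = 731.7
  N₂: 7713 (inert)
  CO₂: 0 + 2(439.5) = 879.1
  H₂O: 0 + 3(439.5) = 1319
Total out = 10690 mol; y_CO₂ = 879.1 / 10690 = 0.08226.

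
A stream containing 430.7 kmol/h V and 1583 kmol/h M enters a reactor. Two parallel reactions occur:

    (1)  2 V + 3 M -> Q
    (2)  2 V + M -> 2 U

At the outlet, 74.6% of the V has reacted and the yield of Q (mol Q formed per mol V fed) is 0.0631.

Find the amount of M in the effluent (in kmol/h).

1370 kmol/h

Yield of Q: 1ξ₁ / 430.7 = 0.0631 → ξ₁ = 27.18 kmol/h.
Conversion of V: 2ξ₁ + 2ξ₂ = 0.746 × 430.7 = 321.3 → ξ₂ = 133.5 kmol/h.
Outlet amounts (n = n₀ + Σ ν·ξ):
  V: 430.7 − 2(27.18) − 2(133.5) = 109.4
  M: 1583 − 3(27.18) − 1(133.5) = 1368
  Q: 0 + 1(27.18) = 27.18
  U: 0 + 2(133.5) = 266.9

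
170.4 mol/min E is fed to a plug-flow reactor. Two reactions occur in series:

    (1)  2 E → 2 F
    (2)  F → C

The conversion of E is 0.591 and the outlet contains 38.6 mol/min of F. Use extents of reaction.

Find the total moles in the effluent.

Conversion of E: E consumed = 2ξ₁ = 0.591 × 170.4 → ξ₁ = 50.35 mol/min.
F balance: n_F = 0 + 2ξ₁ − 1ξ₂ = 38.6 → ξ₂ = (2·50.35 − 38.6)/1 = 62.11 mol/min.
Outlet amounts (n = n₀ + Σ ν·ξ):
  E: 170.4 − 2(50.35) = 69.69
  F: 0 + 2(50.35) − 1(62.11) = 38.6
  C: 0 + 1(62.11) = 62.11
Total out = 69.69 + 38.6 + 62.11 = 170.4 mol/min.

170 mol/min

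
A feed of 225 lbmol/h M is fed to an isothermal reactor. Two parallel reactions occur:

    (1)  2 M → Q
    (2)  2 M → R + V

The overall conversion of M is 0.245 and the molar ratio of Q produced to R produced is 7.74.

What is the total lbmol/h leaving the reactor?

Conversion of M: M consumed = 0.245 × 225 = 55.12 lbmol/h = 2ξ₁ + 2ξ₂.
Selectivity: 1ξ₁ / (1ξ₂) = 7.74 → ξ₁ = 7.74 ξ₂.
Substitute: (2·7.74 + 2) ξ₂ = 55.12 → ξ₂ = 3.154 lbmol/h, ξ₁ = 24.41 lbmol/h.
Outlet amounts (n = n₀ + Σ ν·ξ):
  M: 225 − 2(24.41) − 2(3.154) = 169.9
  Q: 0 + 1(24.41) = 24.41
  R: 0 + 1(3.154) = 3.154
  V: 0 + 1(3.154) = 3.154
Total out = 169.9 + 24.41 + 3.154 + 3.154 = 200.6 lbmol/h.

201 lbmol/h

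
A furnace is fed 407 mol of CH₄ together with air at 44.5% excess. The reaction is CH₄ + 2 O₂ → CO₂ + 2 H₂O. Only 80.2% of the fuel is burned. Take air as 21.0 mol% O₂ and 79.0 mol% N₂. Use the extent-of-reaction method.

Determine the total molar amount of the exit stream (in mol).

Stoichiometric O₂ = 2 × 407 = 814 mol; O₂ fed = 814 × 1.445 = 1176 mol.
N₂ fed = 1176 × 79/21 = 4425 mol.
Fuel reacted = 0.802 × 407 → ξ = 326.4 mol.
Outlet (n = n₀ + ν ξ):
  CH₄: 407 − 1(326.4) = 80.59
  O₂: 1176 − 2(326.4) = 523.4
  N₂: 4425 (inert)
  CO₂: 0 + 1(326.4) = 326.4
  H₂O: 0 + 2(326.4) = 652.8
Total out = 80.59 + 523.4 + 4425 + 326.4 + 652.8 = 6008 mol.

6010 mol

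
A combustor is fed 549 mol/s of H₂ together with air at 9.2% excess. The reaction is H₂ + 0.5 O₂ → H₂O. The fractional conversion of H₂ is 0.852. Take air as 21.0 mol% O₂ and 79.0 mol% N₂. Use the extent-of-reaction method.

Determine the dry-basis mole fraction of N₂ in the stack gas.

0.885

Stoichiometric O₂ = 0.5 × 549 = 274.5 mol/s; O₂ fed = 274.5 × 1.092 = 299.8 mol/s.
N₂ fed = 299.8 × 79/21 = 1128 mol/s.
Fuel reacted = 0.852 × 549 → ξ = 467.7 mol/s.
Outlet (n = n₀ + ν ξ):
  H₂: 549 − 1(467.7) = 81.25
  O₂: 299.8 − 0.5(467.7) = 65.88
  N₂: 1128 (inert)
  H₂O: 0 + 1(467.7) = 467.7
Dry total = 1275 mol/s; y_N₂ (dry) = 1128 / 1275 = 0.8846.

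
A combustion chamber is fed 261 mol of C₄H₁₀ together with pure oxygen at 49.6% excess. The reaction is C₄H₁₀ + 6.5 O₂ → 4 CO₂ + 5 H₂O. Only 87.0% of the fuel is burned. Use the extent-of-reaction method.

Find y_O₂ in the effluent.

Stoichiometric O₂ = 6.5 × 261 = 1696 mol; O₂ fed = 1696 × 1.496 = 2538 mol.
Fuel reacted = 0.87 × 261 → ξ = 227.1 mol.
Outlet (n = n₀ + ν ξ):
  C₄H₁₀: 261 − 1(227.1) = 33.93
  O₂: 2538 − 6.5(227.1) = 1062
  CO₂: 0 + 4(227.1) = 908.3
  H₂O: 0 + 5(227.1) = 1135
Total out = 3140 mol; y_O₂ = 1062 / 3140 = 0.3383.

0.338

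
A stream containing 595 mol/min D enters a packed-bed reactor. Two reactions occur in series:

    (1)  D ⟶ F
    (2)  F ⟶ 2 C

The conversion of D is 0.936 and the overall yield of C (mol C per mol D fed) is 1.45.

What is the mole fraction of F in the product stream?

Conversion of D: D consumed = 1ξ₁ = 0.936 × 595 → ξ₁ = 556.9 mol/min.
Yield of C: 2ξ₂ / 595 = 1.45 → ξ₂ = 431.4 mol/min.
Outlet amounts (n = n₀ + Σ ν·ξ):
  D: 595 − 1(556.9) = 38.08
  F: 0 + 1(556.9) − 1(431.4) = 125.5
  C: 0 + 2(431.4) = 862.8
Total out = 1026 mol/min; y_F = 125.5 / 1026 = 0.1223.

0.122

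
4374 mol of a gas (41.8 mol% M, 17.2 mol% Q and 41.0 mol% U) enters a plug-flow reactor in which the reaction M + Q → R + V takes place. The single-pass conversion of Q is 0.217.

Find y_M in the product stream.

Q reacted = 0.217 × 752.3 = 163.3 mol; ν_Q = −1, so ξ = 163.3/1 = 163.3 mol.
Outlet amounts (n = n₀ + ν ξ):
  M: 1828 − 1(163.3) = 1665
  Q: 752.3 − 1(163.3) = 589.1
  R: 0 + 1(163.3) = 163.3
  V: 0 + 1(163.3) = 163.3
  U: 1793 (inert)
Total out = 4374 mol; y_M = 1665 / 4374 = 0.3807.

0.381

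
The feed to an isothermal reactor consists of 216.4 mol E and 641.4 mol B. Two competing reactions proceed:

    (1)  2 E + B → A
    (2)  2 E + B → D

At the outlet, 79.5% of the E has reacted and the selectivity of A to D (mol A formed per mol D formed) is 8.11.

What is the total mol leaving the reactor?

Conversion of E: E consumed = 0.795 × 216.4 = 172 mol = 2ξ₁ + 2ξ₂.
Selectivity: 1ξ₁ / (1ξ₂) = 8.11 → ξ₁ = 8.11 ξ₂.
Substitute: (2·8.11 + 2) ξ₂ = 172 → ξ₂ = 9.442 mol, ξ₁ = 76.58 mol.
Outlet amounts (n = n₀ + Σ ν·ξ):
  E: 216.4 − 2(76.58) − 2(9.442) = 44.36
  B: 641.4 − 1(76.58) − 1(9.442) = 555.4
  A: 0 + 1(76.58) = 76.58
  D: 0 + 1(9.442) = 9.442
Total out = 44.36 + 555.4 + 76.58 + 9.442 = 685.8 mol.

686 mol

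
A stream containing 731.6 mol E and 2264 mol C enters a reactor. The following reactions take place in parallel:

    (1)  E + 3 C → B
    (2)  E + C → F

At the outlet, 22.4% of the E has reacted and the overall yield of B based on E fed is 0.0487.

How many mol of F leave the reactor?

Yield of B: 1ξ₁ / 731.6 = 0.0487 → ξ₁ = 35.63 mol.
Conversion of E: 1ξ₁ + 1ξ₂ = 0.224 × 731.6 = 163.9 → ξ₂ = 128.2 mol.
Outlet amounts (n = n₀ + Σ ν·ξ):
  E: 731.6 − 1(35.63) − 1(128.2) = 567.7
  C: 2264 − 3(35.63) − 1(128.2) = 2029
  B: 0 + 1(35.63) = 35.63
  F: 0 + 1(128.2) = 128.2

128 mol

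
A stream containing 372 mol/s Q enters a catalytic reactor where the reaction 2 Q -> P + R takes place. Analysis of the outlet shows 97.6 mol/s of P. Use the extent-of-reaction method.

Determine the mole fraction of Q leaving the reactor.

0.475

For P: n = n₀ + 1ξ → 97.6 = 0 + 1ξ, giving ξ = 97.6 mol/s.
Outlet amounts (n = n₀ + ν ξ):
  Q: 372 − 2(97.6) = 176.8
  P: 0 + 1(97.6) = 97.6
  R: 0 + 1(97.6) = 97.6
Total out = 372 mol/s; y_Q = 176.8 / 372 = 0.4753.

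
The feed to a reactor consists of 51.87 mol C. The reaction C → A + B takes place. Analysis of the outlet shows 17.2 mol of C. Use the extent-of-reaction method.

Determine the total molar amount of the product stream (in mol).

86.5 mol

For C: n = n₀ − 1ξ → 17.2 = 51.87 − 1ξ, giving ξ = 34.67 mol.
Outlet amounts (n = n₀ + ν ξ):
  C: 51.87 − 1(34.67) = 17.2
  A: 0 + 1(34.67) = 34.67
  B: 0 + 1(34.67) = 34.67
Total out = 17.2 + 34.67 + 34.67 = 86.54 mol.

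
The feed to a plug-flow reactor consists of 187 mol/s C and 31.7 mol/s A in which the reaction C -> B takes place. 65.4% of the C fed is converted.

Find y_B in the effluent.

0.559

C reacted = 0.654 × 187 = 122.3 mol/s; ν_C = −1, so ξ = 122.3/1 = 122.3 mol/s.
Outlet amounts (n = n₀ + ν ξ):
  C: 187 − 1(122.3) = 64.7
  B: 0 + 1(122.3) = 122.3
  A: 31.7 (inert)
Total out = 218.7 mol/s; y_B = 122.3 / 218.7 = 0.5592.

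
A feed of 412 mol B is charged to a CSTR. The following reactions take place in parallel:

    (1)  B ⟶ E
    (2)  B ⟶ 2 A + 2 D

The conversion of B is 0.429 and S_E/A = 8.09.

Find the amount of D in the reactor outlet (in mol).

Conversion of B: B consumed = 0.429 × 412 = 176.7 mol = 1ξ₁ + 1ξ₂.
Selectivity: 1ξ₁ / (2ξ₂) = 8.09 → ξ₁ = 16.18 ξ₂.
Substitute: (1·16.18 + 1) ξ₂ = 176.7 → ξ₂ = 10.29 mol, ξ₁ = 166.5 mol.
Outlet amounts (n = n₀ + Σ ν·ξ):
  B: 412 − 1(166.5) − 1(10.29) = 235.3
  E: 0 + 1(166.5) = 166.5
  A: 0 + 2(10.29) = 20.58
  D: 0 + 2(10.29) = 20.58

20.6 mol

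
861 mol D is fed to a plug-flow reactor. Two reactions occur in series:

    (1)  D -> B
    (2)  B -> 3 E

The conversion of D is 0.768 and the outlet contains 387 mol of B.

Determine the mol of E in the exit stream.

Conversion of D: D consumed = 1ξ₁ = 0.768 × 861 → ξ₁ = 661.2 mol.
B balance: n_B = 0 + 1ξ₁ − 1ξ₂ = 387 → ξ₂ = (1·661.2 − 387)/1 = 274.2 mol.
Outlet amounts (n = n₀ + Σ ν·ξ):
  D: 861 − 1(661.2) = 199.8
  B: 0 + 1(661.2) − 1(274.2) = 387
  E: 0 + 3(274.2) = 822.7

823 mol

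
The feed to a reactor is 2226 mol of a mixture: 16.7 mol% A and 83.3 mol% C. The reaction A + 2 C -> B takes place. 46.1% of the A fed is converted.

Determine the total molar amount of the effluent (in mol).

1880 mol

A reacted = 0.461 × 371.7 = 171.4 mol; ν_A = −1, so ξ = 171.4/1 = 171.4 mol.
Outlet amounts (n = n₀ + ν ξ):
  A: 371.7 − 1(171.4) = 200.4
  C: 1854 − 2(171.4) = 1512
  B: 0 + 1(171.4) = 171.4
Total out = 200.4 + 1512 + 171.4 = 1883 mol.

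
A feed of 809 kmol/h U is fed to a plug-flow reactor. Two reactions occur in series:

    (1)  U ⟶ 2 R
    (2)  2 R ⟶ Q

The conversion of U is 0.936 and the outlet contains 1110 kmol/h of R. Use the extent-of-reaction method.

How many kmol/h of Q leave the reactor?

Conversion of U: U consumed = 1ξ₁ = 0.936 × 809 → ξ₁ = 757.2 kmol/h.
R balance: n_R = 0 + 2ξ₁ − 2ξ₂ = 1110 → ξ₂ = (2·757.2 − 1110)/2 = 202.2 kmol/h.
Outlet amounts (n = n₀ + Σ ν·ξ):
  U: 809 − 1(757.2) = 51.78
  R: 0 + 2(757.2) − 2(202.2) = 1110
  Q: 0 + 1(202.2) = 202.2

202 kmol/h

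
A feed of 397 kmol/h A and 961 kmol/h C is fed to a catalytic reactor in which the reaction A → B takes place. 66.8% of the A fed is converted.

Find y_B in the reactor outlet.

A reacted = 0.668 × 397 = 265.2 kmol/h; ν_A = −1, so ξ = 265.2/1 = 265.2 kmol/h.
Outlet amounts (n = n₀ + ν ξ):
  A: 397 − 1(265.2) = 131.8
  B: 0 + 1(265.2) = 265.2
  C: 961 (inert)
Total out = 1358 kmol/h; y_B = 265.2 / 1358 = 0.1953.

0.195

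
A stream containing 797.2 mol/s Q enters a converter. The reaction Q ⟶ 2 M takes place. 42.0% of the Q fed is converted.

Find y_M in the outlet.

Q reacted = 0.42 × 797.2 = 334.8 mol/s; ν_Q = −1, so ξ = 334.8/1 = 334.8 mol/s.
Outlet amounts (n = n₀ + ν ξ):
  Q: 797.2 − 1(334.8) = 462.4
  M: 0 + 2(334.8) = 669.6
Total out = 1132 mol/s; y_M = 669.6 / 1132 = 0.5915.

0.592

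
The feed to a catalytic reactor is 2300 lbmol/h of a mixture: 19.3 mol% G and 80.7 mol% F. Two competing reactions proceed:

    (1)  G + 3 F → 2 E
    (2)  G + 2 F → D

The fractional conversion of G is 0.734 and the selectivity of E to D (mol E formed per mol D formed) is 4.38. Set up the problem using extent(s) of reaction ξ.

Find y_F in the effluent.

0.595

Conversion of G: G consumed = 0.734 × 443.9 = 325.8 lbmol/h = 1ξ₁ + 1ξ₂.
Selectivity: 2ξ₁ / (1ξ₂) = 4.38 → ξ₁ = 2.19 ξ₂.
Substitute: (1·2.19 + 1) ξ₂ = 325.8 → ξ₂ = 102.1 lbmol/h, ξ₁ = 223.7 lbmol/h.
Outlet amounts (n = n₀ + Σ ν·ξ):
  G: 443.9 − 1(223.7) − 1(102.1) = 118.1
  F: 1856 − 3(223.7) − 2(102.1) = 980.8
  E: 0 + 2(223.7) = 447.4
  D: 0 + 1(102.1) = 102.1
Total out = 1648 lbmol/h; y_F = 980.8 / 1648 = 0.595.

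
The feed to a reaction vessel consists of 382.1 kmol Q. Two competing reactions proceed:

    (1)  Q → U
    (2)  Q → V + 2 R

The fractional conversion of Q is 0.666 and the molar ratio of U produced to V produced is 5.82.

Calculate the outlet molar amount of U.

Conversion of Q: Q consumed = 0.666 × 382.1 = 254.5 kmol = 1ξ₁ + 1ξ₂.
Selectivity: 1ξ₁ / (1ξ₂) = 5.82 → ξ₁ = 5.82 ξ₂.
Substitute: (1·5.82 + 1) ξ₂ = 254.5 → ξ₂ = 37.31 kmol, ξ₁ = 217.2 kmol.
Outlet amounts (n = n₀ + Σ ν·ξ):
  Q: 382.1 − 1(217.2) − 1(37.31) = 127.6
  U: 0 + 1(217.2) = 217.2
  V: 0 + 1(37.31) = 37.31
  R: 0 + 2(37.31) = 74.63

217 kmol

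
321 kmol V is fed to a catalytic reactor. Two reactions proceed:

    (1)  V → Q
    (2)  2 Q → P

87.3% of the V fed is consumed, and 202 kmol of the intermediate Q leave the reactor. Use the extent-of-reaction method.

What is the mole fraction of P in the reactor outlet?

0.139

Conversion of V: V consumed = 1ξ₁ = 0.873 × 321 → ξ₁ = 280.2 kmol.
Q balance: n_Q = 0 + 1ξ₁ − 2ξ₂ = 202 → ξ₂ = (1·280.2 − 202)/2 = 39.12 kmol.
Outlet amounts (n = n₀ + Σ ν·ξ):
  V: 321 − 1(280.2) = 40.77
  Q: 0 + 1(280.2) − 2(39.12) = 202
  P: 0 + 1(39.12) = 39.12
Total out = 281.9 kmol; y_P = 39.12 / 281.9 = 0.1388.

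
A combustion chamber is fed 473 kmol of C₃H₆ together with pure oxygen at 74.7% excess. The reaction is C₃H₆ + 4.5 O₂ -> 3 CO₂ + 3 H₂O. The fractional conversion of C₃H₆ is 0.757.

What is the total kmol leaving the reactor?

4370 kmol

Stoichiometric O₂ = 4.5 × 473 = 2128 kmol; O₂ fed = 2128 × 1.747 = 3718 kmol.
Fuel reacted = 0.757 × 473 → ξ = 358.1 kmol.
Outlet (n = n₀ + ν ξ):
  C₃H₆: 473 − 1(358.1) = 114.9
  O₂: 3718 − 4.5(358.1) = 2107
  CO₂: 0 + 3(358.1) = 1074
  H₂O: 0 + 3(358.1) = 1074
Total out = 114.9 + 2107 + 1074 + 1074 = 4371 kmol.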